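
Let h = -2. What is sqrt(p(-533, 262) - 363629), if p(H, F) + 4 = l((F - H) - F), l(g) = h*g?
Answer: I*sqrt(364699) ≈ 603.9*I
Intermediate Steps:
l(g) = -2*g
p(H, F) = -4 + 2*H (p(H, F) = -4 - 2*((F - H) - F) = -4 - (-2)*H = -4 + 2*H)
sqrt(p(-533, 262) - 363629) = sqrt((-4 + 2*(-533)) - 363629) = sqrt((-4 - 1066) - 363629) = sqrt(-1070 - 363629) = sqrt(-364699) = I*sqrt(364699)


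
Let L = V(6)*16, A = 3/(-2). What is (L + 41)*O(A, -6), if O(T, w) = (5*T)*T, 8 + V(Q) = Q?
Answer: 405/4 ≈ 101.25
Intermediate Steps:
V(Q) = -8 + Q
A = -3/2 (A = 3*(-1/2) = -3/2 ≈ -1.5000)
O(T, w) = 5*T**2
L = -32 (L = (-8 + 6)*16 = -2*16 = -32)
(L + 41)*O(A, -6) = (-32 + 41)*(5*(-3/2)**2) = 9*(5*(9/4)) = 9*(45/4) = 405/4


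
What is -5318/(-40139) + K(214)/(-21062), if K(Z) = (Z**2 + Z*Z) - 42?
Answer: -1781358867/422703809 ≈ -4.2142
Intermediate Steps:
K(Z) = -42 + 2*Z**2 (K(Z) = (Z**2 + Z**2) - 42 = 2*Z**2 - 42 = -42 + 2*Z**2)
-5318/(-40139) + K(214)/(-21062) = -5318/(-40139) + (-42 + 2*214**2)/(-21062) = -5318*(-1/40139) + (-42 + 2*45796)*(-1/21062) = 5318/40139 + (-42 + 91592)*(-1/21062) = 5318/40139 + 91550*(-1/21062) = 5318/40139 - 45775/10531 = -1781358867/422703809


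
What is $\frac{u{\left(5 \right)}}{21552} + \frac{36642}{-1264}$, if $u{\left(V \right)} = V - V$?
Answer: $- \frac{18321}{632} \approx -28.989$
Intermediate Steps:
$u{\left(V \right)} = 0$
$\frac{u{\left(5 \right)}}{21552} + \frac{36642}{-1264} = \frac{0}{21552} + \frac{36642}{-1264} = 0 \cdot \frac{1}{21552} + 36642 \left(- \frac{1}{1264}\right) = 0 - \frac{18321}{632} = - \frac{18321}{632}$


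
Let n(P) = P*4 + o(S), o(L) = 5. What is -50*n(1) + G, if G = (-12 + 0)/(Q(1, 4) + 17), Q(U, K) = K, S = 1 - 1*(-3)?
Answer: -3154/7 ≈ -450.57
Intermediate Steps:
S = 4 (S = 1 + 3 = 4)
G = -4/7 (G = (-12 + 0)/(4 + 17) = -12/21 = -12*1/21 = -4/7 ≈ -0.57143)
n(P) = 5 + 4*P (n(P) = P*4 + 5 = 4*P + 5 = 5 + 4*P)
-50*n(1) + G = -50*(5 + 4*1) - 4/7 = -50*(5 + 4) - 4/7 = -50*9 - 4/7 = -450 - 4/7 = -3154/7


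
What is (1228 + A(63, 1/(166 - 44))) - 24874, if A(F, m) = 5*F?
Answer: -23331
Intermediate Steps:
(1228 + A(63, 1/(166 - 44))) - 24874 = (1228 + 5*63) - 24874 = (1228 + 315) - 24874 = 1543 - 24874 = -23331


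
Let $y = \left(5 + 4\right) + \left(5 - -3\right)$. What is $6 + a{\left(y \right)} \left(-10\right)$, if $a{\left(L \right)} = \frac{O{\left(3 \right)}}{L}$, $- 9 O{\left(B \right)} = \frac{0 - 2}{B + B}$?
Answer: $\frac{2744}{459} \approx 5.9782$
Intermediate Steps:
$O{\left(B \right)} = \frac{1}{9 B}$ ($O{\left(B \right)} = - \frac{\left(0 - 2\right) \frac{1}{B + B}}{9} = - \frac{\left(-2\right) \frac{1}{2 B}}{9} = - \frac{\left(-1\right) \frac{1}{B}}{9} = \frac{1}{9 B}$)
$y = 17$ ($y = 9 + \left(5 + 3\right) = 9 + 8 = 17$)
$a{\left(L \right)} = \frac{1}{27 L}$ ($a{\left(L \right)} = \frac{\frac{1}{9} \cdot \frac{1}{3}}{L} = \frac{1}{27 L}$)
$6 + a{\left(y \right)} \left(-10\right) = 6 + \frac{1}{27 \cdot 17} \left(-10\right) = 6 + \frac{1}{27} \cdot \frac{1}{17} \left(-10\right) = 6 + \frac{1}{459} \left(-10\right) = 6 - \frac{10}{459} = \frac{2744}{459}$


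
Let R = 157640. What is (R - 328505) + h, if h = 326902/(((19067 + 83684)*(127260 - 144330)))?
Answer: -149845151127476/876979785 ≈ -1.7087e+5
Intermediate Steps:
h = -163451/876979785 (h = 326902/((102751*(-17070))) = 326902/(-1753959570) = 326902*(-1/1753959570) = -163451/876979785 ≈ -0.00018638)
(R - 328505) + h = (157640 - 328505) - 163451/876979785 = -170865 - 163451/876979785 = -149845151127476/876979785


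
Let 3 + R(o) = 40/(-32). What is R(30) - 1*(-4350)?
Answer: 17383/4 ≈ 4345.8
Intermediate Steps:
R(o) = -17/4 (R(o) = -3 + 40/(-32) = -3 + 40*(-1/32) = -3 - 5/4 = -17/4)
R(30) - 1*(-4350) = -17/4 - 1*(-4350) = -17/4 + 4350 = 17383/4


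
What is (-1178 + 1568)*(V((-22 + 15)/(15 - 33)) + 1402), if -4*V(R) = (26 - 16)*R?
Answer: 3278405/6 ≈ 5.4640e+5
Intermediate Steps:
V(R) = -5*R/2 (V(R) = -(26 - 16)*R/4 = -5*R/2)
(-1178 + 1568)*(V((-22 + 15)/(15 - 33)) + 1402) = (-1178 + 1568)*(-5*(-22 + 15)/(2*(15 - 33)) + 1402) = 390*(-(-35)/(2*(-18)) + 1402) = 390*(-(-35)*(-1)/(2*18) + 1402) = 390*(-5/2*7/18 + 1402) = 390*(-35/36 + 1402) = 390*(50437/36) = 3278405/6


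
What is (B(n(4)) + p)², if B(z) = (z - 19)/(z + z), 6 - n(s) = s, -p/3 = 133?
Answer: 2601769/16 ≈ 1.6261e+5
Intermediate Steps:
p = -399 (p = -3*133 = -399)
n(s) = 6 - s
B(z) = (-19 + z)/(2*z) (B(z) = (-19 + z)/((2*z)) = (-19 + z)*(1/(2*z)) = (-19 + z)/(2*z))
(B(n(4)) + p)² = ((-19 + (6 - 1*4))/(2*(6 - 1*4)) - 399)² = ((-19 + (6 - 4))/(2*(6 - 4)) - 399)² = ((½)*(-19 + 2)/2 - 399)² = ((½)*(½)*(-17) - 399)² = (-17/4 - 399)² = (-1613/4)² = 2601769/16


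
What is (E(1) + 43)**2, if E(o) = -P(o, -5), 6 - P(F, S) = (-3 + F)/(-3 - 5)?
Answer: 22201/16 ≈ 1387.6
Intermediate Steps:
P(F, S) = 45/8 + F/8 (P(F, S) = 6 - (-3 + F)/(-3 - 5) = 6 - (-3 + F)/(-8) = 6 - (-3 + F)*(-1)/8 = 6 - (3/8 - F/8) = 6 + (-3/8 + F/8) = 45/8 + F/8)
E(o) = -45/8 - o/8 (E(o) = -(45/8 + o/8) = -45/8 - o/8)
(E(1) + 43)**2 = ((-45/8 - 1/8*1) + 43)**2 = ((-45/8 - 1/8) + 43)**2 = (-23/4 + 43)**2 = (149/4)**2 = 22201/16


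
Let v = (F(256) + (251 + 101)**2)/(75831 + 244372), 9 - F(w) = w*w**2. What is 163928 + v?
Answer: 52473584081/320203 ≈ 1.6388e+5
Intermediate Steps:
F(w) = 9 - w**3 (F(w) = 9 - w*w**2 = 9 - w**3)
v = -16653303/320203 (v = ((9 - 1*256**3) + (251 + 101)**2)/(75831 + 244372) = ((9 - 1*16777216) + 352**2)/320203 = ((9 - 16777216) + 123904)*(1/320203) = (-16777207 + 123904)*(1/320203) = -16653303*1/320203 = -16653303/320203 ≈ -52.009)
163928 + v = 163928 - 16653303/320203 = 52473584081/320203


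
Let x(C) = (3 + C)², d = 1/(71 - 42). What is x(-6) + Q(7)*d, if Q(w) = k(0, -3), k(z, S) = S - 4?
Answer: 254/29 ≈ 8.7586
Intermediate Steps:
k(z, S) = -4 + S
Q(w) = -7 (Q(w) = -4 - 3 = -7)
d = 1/29 ≈ 0.034483
x(-6) + Q(7)*d = (3 - 6)² - 7*1/29 = (-3)² - 7/29 = 9 - 7/29 = 254/29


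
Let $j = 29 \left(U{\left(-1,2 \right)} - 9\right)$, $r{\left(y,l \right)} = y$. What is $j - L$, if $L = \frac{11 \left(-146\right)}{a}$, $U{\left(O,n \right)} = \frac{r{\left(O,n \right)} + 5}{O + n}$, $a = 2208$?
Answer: $- \frac{159277}{1104} \approx -144.27$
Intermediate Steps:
$U{\left(O,n \right)} = \frac{5 + O}{O + n}$ ($U{\left(O,n \right)} = \frac{O + 5}{O + n} = \frac{5 + O}{O + n}$)
$j = -145$ ($j = 29 \left(\frac{5 - 1}{-1 + 2} - 9\right) = 29 \left(1^{-1} \cdot 4 - 9\right) = 29 \left(1 \cdot 4 - 9\right) = 29 \left(4 - 9\right) = 29 \left(-5\right) = -145$)
$L = - \frac{803}{1104}$ ($L = \frac{11 \left(-146\right)}{2208} = \left(-1606\right) \frac{1}{2208} = - \frac{803}{1104} \approx -0.72736$)
$j - L = -145 - - \frac{803}{1104} = -145 + \frac{803}{1104} = - \frac{159277}{1104}$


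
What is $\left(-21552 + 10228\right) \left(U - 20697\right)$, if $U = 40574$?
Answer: $-225087148$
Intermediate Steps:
$\left(-21552 + 10228\right) \left(U - 20697\right) = \left(-21552 + 10228\right) \left(40574 - 20697\right) = \left(-11324\right) 19877 = -225087148$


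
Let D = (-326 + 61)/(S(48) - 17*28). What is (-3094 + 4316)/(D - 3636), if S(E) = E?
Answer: -523016/1555943 ≈ -0.33614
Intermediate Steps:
D = 265/428 (D = (-326 + 61)/(48 - 17*28) = -265/(48 - 476) = -265/(-428) = -265*(-1/428) = 265/428 ≈ 0.61916)
(-3094 + 4316)/(D - 3636) = (-3094 + 4316)/(265/428 - 3636) = 1222/(-1555943/428) = 1222*(-428/1555943) = -523016/1555943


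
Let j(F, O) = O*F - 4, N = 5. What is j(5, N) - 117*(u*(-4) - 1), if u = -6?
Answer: -2670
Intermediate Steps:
j(F, O) = -4 + F*O (j(F, O) = F*O - 4 = -4 + F*O)
j(5, N) - 117*(u*(-4) - 1) = (-4 + 5*5) - 117*(-6*(-4) - 1) = (-4 + 25) - 117*(24 - 1) = 21 - 117*23 = 21 - 2691 = -2670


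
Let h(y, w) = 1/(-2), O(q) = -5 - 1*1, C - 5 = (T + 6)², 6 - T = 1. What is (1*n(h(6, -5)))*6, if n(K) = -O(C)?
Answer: 36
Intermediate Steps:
T = 5 (T = 6 - 1*1 = 6 - 1 = 5)
C = 126 (C = 5 + (5 + 6)² = 5 + 11² = 5 + 121 = 126)
O(q) = -6 (O(q) = -5 - 1 = -6)
h(y, w) = -½
n(K) = 6 (n(K) = -1*(-6) = 6)
(1*n(h(6, -5)))*6 = (1*6)*6 = 6*6 = 36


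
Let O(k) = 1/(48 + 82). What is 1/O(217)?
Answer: 130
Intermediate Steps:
O(k) = 1/130
1/O(217) = 1/(1/130) = 130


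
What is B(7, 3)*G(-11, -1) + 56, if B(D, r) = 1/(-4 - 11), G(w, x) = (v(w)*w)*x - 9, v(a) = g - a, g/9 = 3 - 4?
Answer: 827/15 ≈ 55.133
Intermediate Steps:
g = -9 (g = 9*(3 - 4) = 9*(-1) = -9)
v(a) = -9 - a
G(w, x) = -9 + w*x*(-9 - w) (G(w, x) = ((-9 - w)*w)*x - 9 = (w*(-9 - w))*x - 9 = w*x*(-9 - w) - 9 = -9 + w*x*(-9 - w))
B(D, r) = -1/15 (B(D, r) = 1/(-15) = -1/15)
B(7, 3)*G(-11, -1) + 56 = -(-9 - 1*(-11)*(-1)*(9 - 11))/15 + 56 = -(-9 - 1*(-11)*(-1)*(-2))/15 + 56 = -(-9 + 22)/15 + 56 = -1/15*13 + 56 = -13/15 + 56 = 827/15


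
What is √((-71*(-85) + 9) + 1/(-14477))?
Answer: √1266722834799/14477 ≈ 77.743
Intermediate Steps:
√((-71*(-85) + 9) + 1/(-14477)) = √((6035 + 9) - 1/14477) = √(6044 - 1/14477) = √(87498987/14477) = √1266722834799/14477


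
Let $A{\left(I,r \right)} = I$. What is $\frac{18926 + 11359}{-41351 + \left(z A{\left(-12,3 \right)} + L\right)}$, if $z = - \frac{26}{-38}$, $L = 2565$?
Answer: $- \frac{115083}{147418} \approx -0.78066$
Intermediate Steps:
$z = \frac{13}{19}$ ($z = \left(-26\right) \left(- \frac{1}{38}\right) = \frac{13}{19} \approx 0.68421$)
$\frac{18926 + 11359}{-41351 + \left(z A{\left(-12,3 \right)} + L\right)} = \frac{18926 + 11359}{-41351 + \left(\frac{13}{19} \left(-12\right) + 2565\right)} = \frac{30285}{-41351 + \left(- \frac{156}{19} + 2565\right)} = \frac{30285}{-41351 + \frac{48579}{19}} = \frac{30285}{- \frac{737090}{19}} = 30285 \left(- \frac{19}{737090}\right) = - \frac{115083}{147418}$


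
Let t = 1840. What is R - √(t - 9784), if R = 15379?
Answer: 15379 - 2*I*√1986 ≈ 15379.0 - 89.129*I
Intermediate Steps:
R - √(t - 9784) = 15379 - √(1840 - 9784) = 15379 - √(-7944) = 15379 - 2*I*√1986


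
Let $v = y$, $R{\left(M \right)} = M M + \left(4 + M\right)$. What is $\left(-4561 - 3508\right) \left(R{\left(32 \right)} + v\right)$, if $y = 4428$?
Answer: $-44282672$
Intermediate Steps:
$R{\left(M \right)} = 4 + M + M^{2}$ ($R{\left(M \right)} = M^{2} + \left(4 + M\right) = 4 + M + M^{2}$)
$v = 4428$
$\left(-4561 - 3508\right) \left(R{\left(32 \right)} + v\right) = \left(-4561 - 3508\right) \left(\left(4 + 32 + 32^{2}\right) + 4428\right) = - 8069 \left(\left(4 + 32 + 1024\right) + 4428\right) = - 8069 \left(1060 + 4428\right) = \left(-8069\right) 5488 = -44282672$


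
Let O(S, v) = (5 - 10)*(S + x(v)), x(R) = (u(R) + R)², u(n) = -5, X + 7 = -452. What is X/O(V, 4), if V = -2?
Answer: -459/5 ≈ -91.800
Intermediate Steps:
X = -459 (X = -7 - 452 = -459)
x(R) = (-5 + R)²
O(S, v) = -5*S - 5*(-5 + v)² (O(S, v) = (5 - 10)*(S + (-5 + v)²) = -5*(S + (-5 + v)²) = -5*S - 5*(-5 + v)²)
X/O(V, 4) = -459/(-5*(-2) - 5*(-5 + 4)²) = -459/(10 - 5*(-1)²) = -459/(10 - 5*1) = -459/(10 - 5) = -459/5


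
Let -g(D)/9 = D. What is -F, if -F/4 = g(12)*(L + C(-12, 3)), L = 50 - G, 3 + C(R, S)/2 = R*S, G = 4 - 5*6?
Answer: 864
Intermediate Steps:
G = -26 (G = 4 - 30 = -26)
C(R, S) = -6 + 2*R*S (C(R, S) = -6 + 2*(R*S) = -6 + 2*R*S)
g(D) = -9*D
L = 76 (L = 50 - 1*(-26) = 50 + 26 = 76)
F = -864 (F = -4*(-9*12)*(76 + (-6 + 2*(-12)*3)) = -(-432)*(76 + (-6 - 72)) = -(-432)*(76 - 78) = -(-432)*(-2) = -4*216 = -864)
-F = -1*(-864) = 864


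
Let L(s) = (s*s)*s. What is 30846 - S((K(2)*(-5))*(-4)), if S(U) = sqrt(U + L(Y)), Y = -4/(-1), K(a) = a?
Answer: 30846 - 2*sqrt(26) ≈ 30836.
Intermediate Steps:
Y = 4 (Y = -4*(-1) = 4)
L(s) = s**3 (L(s) = s**2*s = s**3)
S(U) = sqrt(64 + U) (S(U) = sqrt(U + 4**3) = sqrt(U + 64) = sqrt(64 + U))
30846 - S((K(2)*(-5))*(-4)) = 30846 - sqrt(64 + (2*(-5))*(-4)) = 30846 - sqrt(64 - 10*(-4)) = 30846 - sqrt(64 + 40) = 30846 - sqrt(104) = 30846 - 2*sqrt(26)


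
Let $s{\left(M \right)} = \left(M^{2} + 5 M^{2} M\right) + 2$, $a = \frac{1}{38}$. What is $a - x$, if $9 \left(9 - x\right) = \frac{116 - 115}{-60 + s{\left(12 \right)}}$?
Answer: $- \frac{6695014}{746073} \approx -8.9737$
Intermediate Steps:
$a = \frac{1}{38} \approx 0.026316$
$s{\left(M \right)} = 2 + M^{2} + 5 M^{3}$ ($s{\left(M \right)} = \left(M^{2} + 5 M^{3}\right) + 2 = 2 + M^{2} + 5 M^{3}$)
$x = \frac{706805}{78534}$ ($x = 9 - \frac{\left(116 - 115\right) \frac{1}{-60 + \left(2 + 12^{2} + 5 \cdot 12^{3}\right)}}{9} = 9 - \frac{1 \frac{1}{-60 + \left(2 + 144 + 5 \cdot 1728\right)}}{9} = 9 - \frac{1 \frac{1}{-60 + \left(2 + 144 + 8640\right)}}{9} = 9 - \frac{1 \frac{1}{-60 + 8786}}{9} = 9 - \frac{1 \cdot \frac{1}{8726}}{9} = 9 - \frac{1}{78534} = \frac{706805}{78534} \approx 9.0$)
$a - x = \frac{1}{38} - \frac{706805}{78534} = - \frac{6695014}{746073}$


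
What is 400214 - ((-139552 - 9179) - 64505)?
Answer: 613450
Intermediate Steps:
400214 - ((-139552 - 9179) - 64505) = 400214 - (-148731 - 64505) = 400214 - 1*(-213236) = 400214 + 213236 = 613450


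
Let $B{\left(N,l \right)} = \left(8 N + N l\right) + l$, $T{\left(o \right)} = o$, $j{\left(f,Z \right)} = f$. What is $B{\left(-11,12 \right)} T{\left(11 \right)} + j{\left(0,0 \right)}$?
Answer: $-2288$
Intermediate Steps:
$B{\left(N,l \right)} = l + 8 N + N l$
$B{\left(-11,12 \right)} T{\left(11 \right)} + j{\left(0,0 \right)} = \left(12 + 8 \left(-11\right) - 132\right) 11 + 0 = \left(12 - 88 - 132\right) 11 + 0 = \left(-208\right) 11 + 0 = -2288 + 0 = -2288$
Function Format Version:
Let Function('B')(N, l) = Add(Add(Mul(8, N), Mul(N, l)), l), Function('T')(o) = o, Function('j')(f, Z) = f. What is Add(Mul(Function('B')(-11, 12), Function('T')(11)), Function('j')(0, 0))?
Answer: -2288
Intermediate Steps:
Function('B')(N, l) = Add(l, Mul(8, N), Mul(N, l))
Add(Mul(Function('B')(-11, 12), Function('T')(11)), Function('j')(0, 0)) = Add(Mul(Add(12, Mul(8, -11), Mul(-11, 12)), 11), 0) = Add(Mul(Add(12, -88, -132), 11), 0) = Add(Mul(-208, 11), 0) = Add(-2288, 0) = -2288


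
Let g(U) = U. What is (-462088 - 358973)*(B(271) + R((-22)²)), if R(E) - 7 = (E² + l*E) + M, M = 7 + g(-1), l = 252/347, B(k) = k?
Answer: -66922504656228/347 ≈ -1.9286e+11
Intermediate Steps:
l = 252/347 (l = 252*(1/347) = 252/347 ≈ 0.72622)
M = 6 (M = 7 - 1 = 6)
R(E) = 13 + E² + 252*E/347 (R(E) = 7 + ((E² + 252*E/347) + 6) = 7 + (6 + E² + 252*E/347) = 13 + E² + 252*E/347)
(-462088 - 358973)*(B(271) + R((-22)²)) = (-462088 - 358973)*(271 + (13 + ((-22)²)² + (252/347)*(-22)²)) = -821061*(271 + (13 + 484² + (252/347)*484)) = -821061*(271 + (13 + 234256 + 121968/347)) = -821061*(271 + 81413311/347) = -821061*81507348/347 = -66922504656228/347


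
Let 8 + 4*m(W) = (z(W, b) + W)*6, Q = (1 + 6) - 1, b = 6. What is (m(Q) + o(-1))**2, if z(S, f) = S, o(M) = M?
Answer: 225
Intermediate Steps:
Q = 6 (Q = 7 - 1 = 6)
m(W) = -2 + 3*W (m(W) = -2 + ((W + W)*6)/4 = -2 + ((2*W)*6)/4 = -2 + (12*W)/4 = -2 + 3*W)
(m(Q) + o(-1))**2 = ((-2 + 3*6) - 1)**2 = ((-2 + 18) - 1)**2 = (16 - 1)**2 = 15**2 = 225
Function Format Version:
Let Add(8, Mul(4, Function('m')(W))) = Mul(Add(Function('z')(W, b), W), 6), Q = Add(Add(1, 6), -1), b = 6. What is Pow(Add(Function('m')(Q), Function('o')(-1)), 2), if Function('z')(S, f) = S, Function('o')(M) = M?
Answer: 225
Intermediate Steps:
Q = 6 (Q = Add(7, -1) = 6)
Function('m')(W) = Add(-2, Mul(3, W)) (Function('m')(W) = Add(-2, Mul(Rational(1, 4), Mul(Add(W, W), 6))) = Add(-2, Mul(Rational(1, 4), Mul(Mul(2, W), 6))) = Add(-2, Mul(Rational(1, 4), Mul(12, W))) = Add(-2, Mul(3, W)))
Pow(Add(Function('m')(Q), Function('o')(-1)), 2) = Pow(Add(Add(-2, Mul(3, 6)), -1), 2) = Pow(Add(Add(-2, 18), -1), 2) = Pow(Add(16, -1), 2) = Pow(15, 2) = 225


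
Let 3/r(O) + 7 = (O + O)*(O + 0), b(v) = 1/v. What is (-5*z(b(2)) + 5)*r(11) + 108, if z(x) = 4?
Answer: 5067/47 ≈ 107.81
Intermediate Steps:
r(O) = 3/(-7 + 2*O**2) (r(O) = 3/(-7 + (O + O)*(O + 0)) = 3/(-7 + (2*O)*O) = 3/(-7 + 2*O**2))
(-5*z(b(2)) + 5)*r(11) + 108 = (-5*4 + 5)*(3/(-7 + 2*11**2)) + 108 = (-20 + 5)*(3/(-7 + 2*121)) + 108 = -45/(-7 + 242) + 108 = -45/235 + 108 = -15*3/235 + 108 = -9/47 + 108 = 5067/47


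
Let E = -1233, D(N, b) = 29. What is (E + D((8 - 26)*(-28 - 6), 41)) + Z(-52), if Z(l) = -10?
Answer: -1214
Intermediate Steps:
(E + D((8 - 26)*(-28 - 6), 41)) + Z(-52) = (-1233 + 29) - 10 = -1204 - 10 = -1214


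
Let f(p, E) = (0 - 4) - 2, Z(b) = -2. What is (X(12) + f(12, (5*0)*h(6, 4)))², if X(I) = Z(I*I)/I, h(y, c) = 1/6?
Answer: 1369/36 ≈ 38.028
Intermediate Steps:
h(y, c) = ⅙
X(I) = -2/I
f(p, E) = -6 (f(p, E) = -4 - 2 = -6)
(X(12) + f(12, (5*0)*h(6, 4)))² = (-2/12 - 6)² = (-2*1/12 - 6)² = (-⅙ - 6)² = (-37/6)² = 1369/36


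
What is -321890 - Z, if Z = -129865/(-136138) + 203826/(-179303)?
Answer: -7857314926128567/24409951814 ≈ -3.2189e+5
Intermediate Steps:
Z = -4463279893/24409951814 (Z = -129865*(-1/136138) + 203826*(-1/179303) = 129865/136138 - 203826/179303 = -4463279893/24409951814 ≈ -0.18285)
-321890 - Z = -321890 - 1*(-4463279893/24409951814) = -321890 + 4463279893/24409951814 = -7857314926128567/24409951814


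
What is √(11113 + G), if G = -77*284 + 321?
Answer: I*√10434 ≈ 102.15*I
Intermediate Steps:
G = -21547 (G = -21868 + 321 = -21547)
√(11113 + G) = √(11113 - 21547) = √(-10434) = I*√10434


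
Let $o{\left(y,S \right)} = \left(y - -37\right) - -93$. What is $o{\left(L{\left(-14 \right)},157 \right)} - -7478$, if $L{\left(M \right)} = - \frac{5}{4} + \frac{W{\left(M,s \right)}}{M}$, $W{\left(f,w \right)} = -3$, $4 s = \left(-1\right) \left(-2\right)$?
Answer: $\frac{212995}{28} \approx 7607.0$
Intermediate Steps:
$s = \frac{1}{2}$ ($s = \frac{\left(-1\right) \left(-2\right)}{4} = \frac{1}{4} \cdot 2 = \frac{1}{2} \approx 0.5$)
$L{\left(M \right)} = - \frac{5}{4} - \frac{3}{M}$
$o{\left(y,S \right)} = 130 + y$ ($o{\left(y,S \right)} = \left(y + 37\right) + 93 = \left(37 + y\right) + 93 = 130 + y$)
$o{\left(L{\left(-14 \right)},157 \right)} - -7478 = \left(130 - \left(\frac{5}{4} + \frac{3}{-14}\right)\right) - -7478 = \left(130 - \frac{29}{28}\right) + \left(-13058 + 20536\right) = \left(130 + \left(- \frac{5}{4} + \frac{3}{14}\right)\right) + 7478 = \left(130 - \frac{29}{28}\right) + 7478 = \frac{3611}{28} + 7478 = \frac{212995}{28}$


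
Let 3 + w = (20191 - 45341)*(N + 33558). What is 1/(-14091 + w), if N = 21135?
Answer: -1/1375543044 ≈ -7.2699e-10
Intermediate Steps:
w = -1375528953 (w = -3 + (20191 - 45341)*(21135 + 33558) = -3 - 25150*54693 = -3 - 1375528950 = -1375528953)
1/(-14091 + w) = 1/(-14091 - 1375528953) = 1/(-1375543044) = -1/1375543044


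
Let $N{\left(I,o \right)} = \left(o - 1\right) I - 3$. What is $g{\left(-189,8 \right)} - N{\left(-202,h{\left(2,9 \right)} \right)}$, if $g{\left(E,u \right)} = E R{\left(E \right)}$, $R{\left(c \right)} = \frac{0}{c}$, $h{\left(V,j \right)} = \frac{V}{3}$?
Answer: $- \frac{193}{3} \approx -64.333$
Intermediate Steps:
$h{\left(V,j \right)} = \frac{V}{3}$ ($h{\left(V,j \right)} = V \frac{1}{3} = \frac{V}{3}$)
$R{\left(c \right)} = 0$
$N{\left(I,o \right)} = -3 + I \left(-1 + o\right)$ ($N{\left(I,o \right)} = \left(-1 + o\right) I - 3 = I \left(-1 + o\right) - 3 = -3 + I \left(-1 + o\right)$)
$g{\left(E,u \right)} = 0$ ($g{\left(E,u \right)} = E 0 = 0$)
$g{\left(-189,8 \right)} - N{\left(-202,h{\left(2,9 \right)} \right)} = 0 - \left(-3 - -202 - 202 \cdot \frac{1}{3} \cdot 2\right) = 0 - \left(-3 + 202 - \frac{404}{3}\right) = 0 - \frac{193}{3} = - \frac{193}{3}$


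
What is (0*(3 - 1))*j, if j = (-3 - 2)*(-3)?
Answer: 0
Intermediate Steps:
j = 15 (j = -5*(-3) = 15)
(0*(3 - 1))*j = (0*(3 - 1))*15 = (0*2)*15 = 0*15 = 0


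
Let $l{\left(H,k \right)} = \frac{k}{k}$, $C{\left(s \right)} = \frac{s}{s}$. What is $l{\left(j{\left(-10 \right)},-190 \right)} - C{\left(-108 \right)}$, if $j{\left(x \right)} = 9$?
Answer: $0$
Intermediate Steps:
$C{\left(s \right)} = 1$
$l{\left(H,k \right)} = 1$
$l{\left(j{\left(-10 \right)},-190 \right)} - C{\left(-108 \right)} = 1 - 1 = 0$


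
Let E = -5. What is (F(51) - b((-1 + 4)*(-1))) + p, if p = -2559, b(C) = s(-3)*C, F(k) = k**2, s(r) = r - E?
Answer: 48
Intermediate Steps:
s(r) = 5 + r (s(r) = r - 1*(-5) = r + 5 = 5 + r)
b(C) = 2*C (b(C) = (5 - 3)*C = 2*C)
(F(51) - b((-1 + 4)*(-1))) + p = (51**2 - 2*(-1 + 4)*(-1)) - 2559 = (2601 - 2*3*(-1)) - 2559 = (2601 - 2*(-3)) - 2559 = (2601 - 1*(-6)) - 2559 = (2601 + 6) - 2559 = 2607 - 2559 = 48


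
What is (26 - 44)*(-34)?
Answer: 612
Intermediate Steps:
(26 - 44)*(-34) = -18*(-34) = 612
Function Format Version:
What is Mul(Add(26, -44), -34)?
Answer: 612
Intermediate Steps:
Mul(Add(26, -44), -34) = Mul(-18, -34) = 612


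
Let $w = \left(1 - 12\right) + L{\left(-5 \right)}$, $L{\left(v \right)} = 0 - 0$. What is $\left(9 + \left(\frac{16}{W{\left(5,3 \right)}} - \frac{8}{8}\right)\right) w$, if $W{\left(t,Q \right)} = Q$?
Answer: $- \frac{440}{3} \approx -146.67$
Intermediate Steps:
$L{\left(v \right)} = 0$ ($L{\left(v \right)} = 0 + 0 = 0$)
$w = -11$ ($w = \left(1 - 12\right) + 0 = -11 + 0 = -11$)
$\left(9 + \left(\frac{16}{W{\left(5,3 \right)}} - \frac{8}{8}\right)\right) w = \left(9 + \left(\frac{16}{3} - \frac{8}{8}\right)\right) \left(-11\right) = \left(9 + \left(16 \cdot \frac{1}{3} - 1\right)\right) \left(-11\right) = \left(9 + \left(\frac{16}{3} - 1\right)\right) \left(-11\right) = \left(9 + \frac{13}{3}\right) \left(-11\right) = \frac{40}{3} \left(-11\right) = - \frac{440}{3}$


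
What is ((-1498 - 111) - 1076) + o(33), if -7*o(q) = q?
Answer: -18828/7 ≈ -2689.7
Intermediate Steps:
o(q) = -q/7
((-1498 - 111) - 1076) + o(33) = ((-1498 - 111) - 1076) - 1/7*33 = (-1609 - 1076) - 33/7 = -2685 - 33/7 = -18828/7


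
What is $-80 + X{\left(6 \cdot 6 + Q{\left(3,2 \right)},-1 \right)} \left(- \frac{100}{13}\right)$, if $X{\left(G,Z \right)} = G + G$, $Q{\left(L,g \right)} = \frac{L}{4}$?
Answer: $- \frac{8390}{13} \approx -645.38$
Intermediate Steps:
$Q{\left(L,g \right)} = \frac{L}{4}$ ($Q{\left(L,g \right)} = L \frac{1}{4} = \frac{L}{4}$)
$X{\left(G,Z \right)} = 2 G$
$-80 + X{\left(6 \cdot 6 + Q{\left(3,2 \right)},-1 \right)} \left(- \frac{100}{13}\right) = -80 + 2 \left(6 \cdot 6 + \frac{1}{4} \cdot 3\right) \left(- \frac{100}{13}\right) = -80 + 2 \left(36 + \frac{3}{4}\right) \left(\left(-100\right) \frac{1}{13}\right) = -80 + 2 \cdot \frac{147}{4} \left(- \frac{100}{13}\right) = -80 + \frac{147}{2} \left(- \frac{100}{13}\right) = -80 - \frac{7350}{13} = - \frac{8390}{13}$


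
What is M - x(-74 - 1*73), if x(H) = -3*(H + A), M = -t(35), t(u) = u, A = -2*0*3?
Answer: -476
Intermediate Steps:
A = 0 (A = 0*3 = 0)
M = -35 (M = -1*35 = -35)
x(H) = -3*H (x(H) = -3*(H + 0) = -3*H)
M - x(-74 - 1*73) = -35 - (-3)*(-74 - 1*73) = -35 - (-3)*(-74 - 73) = -35 - (-3)*(-147) = -35 - 1*441 = -35 - 441 = -476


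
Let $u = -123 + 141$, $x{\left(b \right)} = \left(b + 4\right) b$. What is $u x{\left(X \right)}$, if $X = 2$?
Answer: $216$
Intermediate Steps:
$x{\left(b \right)} = b \left(4 + b\right)$ ($x{\left(b \right)} = \left(4 + b\right) b = b \left(4 + b\right)$)
$u = 18$
$u x{\left(X \right)} = 18 \cdot 2 \left(4 + 2\right) = 18 \cdot 2 \cdot 6 = 18 \cdot 12 = 216$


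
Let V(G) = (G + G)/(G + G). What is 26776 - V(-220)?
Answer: 26775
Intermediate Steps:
V(G) = 1 (V(G) = (2*G)/((2*G)) = (2*G)*(1/(2*G)) = 1)
26776 - V(-220) = 26776 - 1*1 = 26776 - 1 = 26775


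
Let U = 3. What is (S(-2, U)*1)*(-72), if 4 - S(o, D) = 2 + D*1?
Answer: 72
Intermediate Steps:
S(o, D) = 2 - D (S(o, D) = 4 - (2 + D*1) = 4 - (2 + D) = 4 + (-2 - D) = 2 - D)
(S(-2, U)*1)*(-72) = ((2 - 1*3)*1)*(-72) = ((2 - 3)*1)*(-72) = -1*1*(-72) = -1*(-72) = 72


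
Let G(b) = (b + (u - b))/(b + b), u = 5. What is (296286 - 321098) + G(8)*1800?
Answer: -48499/2 ≈ -24250.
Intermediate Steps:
G(b) = 5/(2*b) (G(b) = (b + (5 - b))/(b + b) = 5/((2*b)) = 5*(1/(2*b)) = 5/(2*b))
(296286 - 321098) + G(8)*1800 = (296286 - 321098) + ((5/2)/8)*1800 = -24812 + ((5/2)*(1/8))*1800 = -24812 + (5/16)*1800 = -24812 + 1125/2 = -48499/2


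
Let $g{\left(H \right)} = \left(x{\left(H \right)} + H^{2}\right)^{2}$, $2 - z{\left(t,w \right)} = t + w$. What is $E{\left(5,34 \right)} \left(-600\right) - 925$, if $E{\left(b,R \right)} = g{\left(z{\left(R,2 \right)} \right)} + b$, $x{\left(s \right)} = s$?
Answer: $-755334325$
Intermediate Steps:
$z{\left(t,w \right)} = 2 - t - w$ ($z{\left(t,w \right)} = 2 - \left(t + w\right) = 2 - t - w$)
$g{\left(H \right)} = \left(H + H^{2}\right)^{2}$
$E{\left(b,R \right)} = b + R^{2} \left(1 - R\right)^{2}$ ($E{\left(b,R \right)} = \left(2 - R - 2\right)^{2} \left(1 - R\right)^{2} + b = \left(- R\right)^{2} \left(1 - R\right)^{2} + b = R^{2} \left(1 - R\right)^{2} + b = b + R^{2} \left(1 - R\right)^{2}$)
$E{\left(5,34 \right)} \left(-600\right) - 925 = \left(5 + 34^{2} \left(-1 + 34\right)^{2}\right) \left(-600\right) - 925 = \left(5 + 1156 \cdot 33^{2}\right) \left(-600\right) - 925 = \left(5 + 1156 \cdot 1089\right) \left(-600\right) - 925 = \left(5 + 1258884\right) \left(-600\right) - 925 = 1258889 \left(-600\right) - 925 = -755333400 - 925 = -755334325$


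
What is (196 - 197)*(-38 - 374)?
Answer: 412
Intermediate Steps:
(196 - 197)*(-38 - 374) = -1*(-412) = 412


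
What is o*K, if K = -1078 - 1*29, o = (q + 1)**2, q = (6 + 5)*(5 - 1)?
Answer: -2241675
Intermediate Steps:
q = 44 (q = 11*4 = 44)
o = 2025 (o = (44 + 1)**2 = 45**2 = 2025)
K = -1107 (K = -1078 - 29 = -1107)
o*K = 2025*(-1107) = -2241675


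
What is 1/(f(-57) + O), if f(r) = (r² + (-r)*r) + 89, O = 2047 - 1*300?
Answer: 1/1836 ≈ 0.00054466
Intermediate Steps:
O = 1747 (O = 2047 - 300 = 1747)
f(r) = 89 (f(r) = (r² - r²) + 89 = 0 + 89 = 89)
1/(f(-57) + O) = 1/(89 + 1747) = 1/1836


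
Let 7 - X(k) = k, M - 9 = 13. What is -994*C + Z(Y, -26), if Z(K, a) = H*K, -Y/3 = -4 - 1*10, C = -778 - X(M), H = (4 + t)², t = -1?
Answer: 758800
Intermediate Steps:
M = 22 (M = 9 + 13 = 22)
X(k) = 7 - k
H = 9 (H = (4 - 1)² = 3² = 9)
C = -763 (C = -778 - (7 - 1*22) = -778 - (7 - 22) = -778 - 1*(-15) = -778 + 15 = -763)
Y = 42 (Y = -3*(-4 - 1*10) = -3*(-4 - 10) = -3*(-14) = 42)
Z(K, a) = 9*K
-994*C + Z(Y, -26) = -994*(-763) + 9*42 = 758422 + 378 = 758800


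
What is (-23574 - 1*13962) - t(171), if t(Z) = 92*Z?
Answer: -53268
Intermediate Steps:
(-23574 - 1*13962) - t(171) = (-23574 - 1*13962) - 92*171 = (-23574 - 13962) - 1*15732 = -37536 - 15732 = -53268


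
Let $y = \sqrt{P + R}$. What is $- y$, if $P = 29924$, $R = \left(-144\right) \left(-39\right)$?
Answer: $- 2 \sqrt{8885} \approx -188.52$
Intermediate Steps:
$R = 5616$
$y = 2 \sqrt{8885}$ ($y = \sqrt{29924 + 5616} = \sqrt{35540} = 2 \sqrt{8885} \approx 188.52$)
$- y = - 2 \sqrt{8885}$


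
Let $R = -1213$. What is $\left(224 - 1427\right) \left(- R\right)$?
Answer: $-1459239$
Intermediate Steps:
$\left(224 - 1427\right) \left(- R\right) = \left(224 - 1427\right) \left(\left(-1\right) \left(-1213\right)\right) = \left(-1203\right) 1213 = -1459239$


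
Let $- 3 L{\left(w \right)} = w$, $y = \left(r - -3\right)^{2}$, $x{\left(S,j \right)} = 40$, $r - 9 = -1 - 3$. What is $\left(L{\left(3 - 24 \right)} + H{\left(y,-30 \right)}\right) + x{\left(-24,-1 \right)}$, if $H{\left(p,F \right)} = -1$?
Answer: $46$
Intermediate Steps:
$r = 5$ ($r = 9 - 4 = 5$)
$y = 64$ ($y = \left(5 - -3\right)^{2} = \left(5 + 3\right)^{2} = 8^{2} = 64$)
$L{\left(w \right)} = - \frac{w}{3}$
$\left(L{\left(3 - 24 \right)} + H{\left(y,-30 \right)}\right) + x{\left(-24,-1 \right)} = \left(- \frac{3 - 24}{3} - 1\right) + 40 = \left(\left(- \frac{1}{3}\right) \left(-21\right) - 1\right) + 40 = \left(7 - 1\right) + 40 = 6 + 40 = 46$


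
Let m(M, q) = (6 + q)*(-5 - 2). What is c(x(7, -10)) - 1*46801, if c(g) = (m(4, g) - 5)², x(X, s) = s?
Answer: -46272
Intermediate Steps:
m(M, q) = -42 - 7*q (m(M, q) = (6 + q)*(-7) = -42 - 7*q)
c(g) = (-47 - 7*g)² (c(g) = ((-42 - 7*g) - 5)² = (-47 - 7*g)²)
c(x(7, -10)) - 1*46801 = (47 + 7*(-10))² - 1*46801 = (47 - 70)² - 46801 = (-23)² - 46801 = 529 - 46801 = -46272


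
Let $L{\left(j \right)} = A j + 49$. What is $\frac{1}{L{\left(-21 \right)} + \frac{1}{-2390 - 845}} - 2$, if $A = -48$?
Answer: $- \frac{6835553}{3419394} \approx -1.9991$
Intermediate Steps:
$L{\left(j \right)} = 49 - 48 j$ ($L{\left(j \right)} = - 48 j + 49 = 49 - 48 j$)
$\frac{1}{L{\left(-21 \right)} + \frac{1}{-2390 - 845}} - 2 = \frac{1}{\left(49 - -1008\right) + \frac{1}{-2390 - 845}} - 2 = \frac{1}{\left(49 + 1008\right) + \frac{1}{-3235}} + \left(0 + \left(-13 + 11\right)\right) = \frac{1}{1057 - \frac{1}{3235}} + \left(0 - 2\right) = \frac{1}{\frac{3419394}{3235}} - 2 = \frac{3235}{3419394} - 2 = - \frac{6835553}{3419394}$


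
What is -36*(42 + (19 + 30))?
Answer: -3276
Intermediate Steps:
-36*(42 + (19 + 30)) = -36*(42 + 49) = -36*91 = -3276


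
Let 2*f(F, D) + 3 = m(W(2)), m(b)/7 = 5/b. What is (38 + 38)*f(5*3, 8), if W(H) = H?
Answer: 551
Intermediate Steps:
m(b) = 35/b (m(b) = 7*(5/b) = 35/b)
f(F, D) = 29/4 (f(F, D) = -3/2 + (35/2)/2 = -3/2 + (35*(1/2))/2 = -3/2 + (1/2)*(35/2) = -3/2 + 35/4 = 29/4)
(38 + 38)*f(5*3, 8) = (38 + 38)*(29/4) = 76*(29/4) = 551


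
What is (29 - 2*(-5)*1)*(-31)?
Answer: -1209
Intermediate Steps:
(29 - 2*(-5)*1)*(-31) = (29 + 10*1)*(-31) = (29 + 10)*(-31) = 39*(-31) = -1209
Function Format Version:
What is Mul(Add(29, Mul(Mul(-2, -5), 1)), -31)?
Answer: -1209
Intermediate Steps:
Mul(Add(29, Mul(Mul(-2, -5), 1)), -31) = Mul(Add(29, Mul(10, 1)), -31) = Mul(Add(29, 10), -31) = Mul(39, -31) = -1209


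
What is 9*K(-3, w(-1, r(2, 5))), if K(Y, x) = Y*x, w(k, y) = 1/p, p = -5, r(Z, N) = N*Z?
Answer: 27/5 ≈ 5.4000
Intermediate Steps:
w(k, y) = -⅕ (w(k, y) = 1/(-5) = -⅕)
9*K(-3, w(-1, r(2, 5))) = 9*(-3*(-⅕)) = 9*(⅗) = 27/5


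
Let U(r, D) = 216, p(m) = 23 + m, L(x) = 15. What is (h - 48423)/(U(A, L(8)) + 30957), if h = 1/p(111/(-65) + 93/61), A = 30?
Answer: -4380776422/2820190137 ≈ -1.5534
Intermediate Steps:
h = 3965/90469 (h = 1/(23 + (111/(-65) + 93/61)) = 1/(23 + (111*(-1/65) + 93*(1/61))) = 1/(23 + (-111/65 + 93/61)) = 1/(23 - 726/3965) = 1/(90469/3965) = 3965/90469 ≈ 0.043827)
(h - 48423)/(U(A, L(8)) + 30957) = (3965/90469 - 48423)/(216 + 30957) = -4380776422/90469/31173 = -4380776422/90469*1/31173 = -4380776422/2820190137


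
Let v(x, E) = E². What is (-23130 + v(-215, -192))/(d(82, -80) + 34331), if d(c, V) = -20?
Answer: 4578/11437 ≈ 0.40028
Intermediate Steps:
(-23130 + v(-215, -192))/(d(82, -80) + 34331) = (-23130 + (-192)²)/(-20 + 34331) = (-23130 + 36864)/34311 = 13734*(1/34311) = 4578/11437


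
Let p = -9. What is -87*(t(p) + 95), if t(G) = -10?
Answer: -7395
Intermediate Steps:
-87*(t(p) + 95) = -87*(-10 + 95) = -87*85 = -7395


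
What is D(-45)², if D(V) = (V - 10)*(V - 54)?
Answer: 29648025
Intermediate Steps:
D(V) = (-54 + V)*(-10 + V) (D(V) = (-10 + V)*(-54 + V) = (-54 + V)*(-10 + V))
D(-45)² = (540 + (-45)² - 64*(-45))² = (540 + 2025 + 2880)² = 5445² = 29648025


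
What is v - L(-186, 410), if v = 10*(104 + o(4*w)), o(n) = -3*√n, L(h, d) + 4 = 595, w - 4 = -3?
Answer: 389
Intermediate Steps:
w = 1 (w = 4 - 3 = 1)
L(h, d) = 591 (L(h, d) = -4 + 595 = 591)
v = 980 (v = 10*(104 - 3*√(4*1)) = 10*(104 - 3*√4) = 10*(104 - 3*2) = 10*(104 - 6) = 10*98 = 980)
v - L(-186, 410) = 980 - 1*591 = 980 - 591 = 389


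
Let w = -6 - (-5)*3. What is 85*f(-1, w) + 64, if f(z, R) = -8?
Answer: -616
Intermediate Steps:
w = 9 (w = -6 - 1*(-15) = -6 + 15 = 9)
85*f(-1, w) + 64 = 85*(-8) + 64 = -680 + 64 = -616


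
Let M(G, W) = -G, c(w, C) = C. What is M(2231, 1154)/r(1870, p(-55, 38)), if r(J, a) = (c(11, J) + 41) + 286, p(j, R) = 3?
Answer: -2231/2197 ≈ -1.0155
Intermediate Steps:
r(J, a) = 327 + J (r(J, a) = (J + 41) + 286 = (41 + J) + 286 = 327 + J)
M(2231, 1154)/r(1870, p(-55, 38)) = (-1*2231)/(327 + 1870) = -2231/2197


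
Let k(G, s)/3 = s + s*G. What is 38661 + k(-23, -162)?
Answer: 49353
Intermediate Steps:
k(G, s) = 3*s + 3*G*s (k(G, s) = 3*(s + s*G) = 3*(s + G*s) = 3*s + 3*G*s)
38661 + k(-23, -162) = 38661 + 3*(-162)*(1 - 23) = 38661 + 3*(-162)*(-22) = 38661 + 10692 = 49353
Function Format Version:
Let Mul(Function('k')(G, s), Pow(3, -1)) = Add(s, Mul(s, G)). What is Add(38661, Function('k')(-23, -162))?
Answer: 49353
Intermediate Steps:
Function('k')(G, s) = Add(Mul(3, s), Mul(3, G, s)) (Function('k')(G, s) = Mul(3, Add(s, Mul(s, G))) = Mul(3, Add(s, Mul(G, s))) = Add(Mul(3, s), Mul(3, G, s)))
Add(38661, Function('k')(-23, -162)) = Add(38661, Mul(3, -162, Add(1, -23))) = Add(38661, Mul(3, -162, -22)) = Add(38661, 10692) = 49353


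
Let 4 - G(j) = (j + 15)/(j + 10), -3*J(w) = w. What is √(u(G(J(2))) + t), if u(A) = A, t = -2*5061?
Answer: 3*I*√220381/14 ≈ 100.6*I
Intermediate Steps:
J(w) = -w/3
G(j) = 4 - (15 + j)/(10 + j) (G(j) = 4 - (j + 15)/(j + 10) = 4 - (15 + j)/(10 + j))
t = -10122
√(u(G(J(2))) + t) = √((25 + 3*(-⅓*2))/(10 - ⅓*2) - 10122) = √((25 + 3*(-⅔))/(10 - ⅔) - 10122) = √((25 - 2)/(28/3) - 10122) = √((3/28)*23 - 10122) = √(69/28 - 10122) = √(-283347/28) = 3*I*√220381/14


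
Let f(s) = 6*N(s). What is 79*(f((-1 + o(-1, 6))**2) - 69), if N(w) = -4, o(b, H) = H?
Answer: -7347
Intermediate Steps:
f(s) = -24 (f(s) = 6*(-4) = -24)
79*(f((-1 + o(-1, 6))**2) - 69) = 79*(-24 - 69) = 79*(-93) = -7347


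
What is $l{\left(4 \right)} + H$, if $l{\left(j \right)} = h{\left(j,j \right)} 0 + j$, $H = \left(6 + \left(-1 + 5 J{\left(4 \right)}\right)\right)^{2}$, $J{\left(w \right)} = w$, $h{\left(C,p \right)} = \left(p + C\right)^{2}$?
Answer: $629$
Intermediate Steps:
$h{\left(C,p \right)} = \left(C + p\right)^{2}$
$H = 625$ ($H = \left(6 + \left(-1 + 5 \cdot 4\right)\right)^{2} = \left(6 + \left(-1 + 20\right)\right)^{2} = \left(6 + 19\right)^{2} = 25^{2} = 625$)
$l{\left(j \right)} = j$ ($l{\left(j \right)} = \left(j + j\right)^{2} \cdot 0 + j = \left(2 j\right)^{2} \cdot 0 + j = 4 j^{2} \cdot 0 + j = 0 + j = j$)
$l{\left(4 \right)} + H = 4 + 625 = 629$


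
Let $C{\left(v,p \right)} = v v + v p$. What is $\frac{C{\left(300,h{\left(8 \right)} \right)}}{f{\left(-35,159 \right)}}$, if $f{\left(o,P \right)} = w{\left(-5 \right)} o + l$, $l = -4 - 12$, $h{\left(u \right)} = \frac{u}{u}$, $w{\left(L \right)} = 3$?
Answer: $- \frac{90300}{121} \approx -746.28$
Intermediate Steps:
$h{\left(u \right)} = 1$
$l = -16$ ($l = -4 - 12 = -16$)
$C{\left(v,p \right)} = v^{2} + p v$
$f{\left(o,P \right)} = -16 + 3 o$ ($f{\left(o,P \right)} = 3 o - 16 = -16 + 3 o$)
$\frac{C{\left(300,h{\left(8 \right)} \right)}}{f{\left(-35,159 \right)}} = \frac{300 \left(1 + 300\right)}{-16 + 3 \left(-35\right)} = \frac{300 \cdot 301}{-16 - 105} = \frac{90300}{-121} = 90300 \left(- \frac{1}{121}\right) = - \frac{90300}{121}$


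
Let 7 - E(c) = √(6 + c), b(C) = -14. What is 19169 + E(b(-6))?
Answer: 19176 - 2*I*√2 ≈ 19176.0 - 2.8284*I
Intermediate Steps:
E(c) = 7 - √(6 + c)
19169 + E(b(-6)) = 19169 + (7 - √(6 - 14)) = 19169 + (7 - √(-8)) = 19169 + (7 - 2*I*√2) = 19176 - 2*I*√2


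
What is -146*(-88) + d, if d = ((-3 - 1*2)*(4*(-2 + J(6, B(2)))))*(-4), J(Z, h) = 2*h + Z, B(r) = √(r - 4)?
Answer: 13168 + 160*I*√2 ≈ 13168.0 + 226.27*I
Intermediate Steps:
B(r) = √(-4 + r)
J(Z, h) = Z + 2*h
d = 320 + 160*I*√2 (d = ((-3 - 1*2)*(4*(-2 + (6 + 2*√(-4 + 2)))))*(-4) = ((-3 - 2)*(4*(-2 + (6 + 2*√(-2)))))*(-4) = -20*(-2 + (6 + 2*(I*√2)))*(-4) = -20*(-2 + (6 + 2*I*√2))*(-4) = -20*(4 + 2*I*√2)*(-4) = -5*(16 + 8*I*√2)*(-4) = (-80 - 40*I*√2)*(-4) = 320 + 160*I*√2 ≈ 320.0 + 226.27*I)
-146*(-88) + d = -146*(-88) + (320 + 160*I*√2) = 12848 + (320 + 160*I*√2) = 13168 + 160*I*√2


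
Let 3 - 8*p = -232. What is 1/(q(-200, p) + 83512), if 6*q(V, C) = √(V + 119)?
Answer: 334048/27897016585 - 6*I/27897016585 ≈ 1.1974e-5 - 2.1508e-10*I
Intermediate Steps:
p = 235/8 (p = 3/8 - ⅛*(-232) = 3/8 + 29 = 235/8 ≈ 29.375)
q(V, C) = √(119 + V)/6 (q(V, C) = √(V + 119)/6 = √(119 + V)/6)
1/(q(-200, p) + 83512) = 1/(√(119 - 200)/6 + 83512) = 1/(√(-81)/6 + 83512) = 1/((9*I)/6 + 83512) = 1/(3*I/2 + 83512) = 1/(83512 + 3*I/2) = 4*(83512 - 3*I/2)/27897016585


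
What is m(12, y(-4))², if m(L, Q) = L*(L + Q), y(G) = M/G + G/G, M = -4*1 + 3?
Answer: 25281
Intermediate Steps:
M = -1 (M = -4 + 3 = -1)
y(G) = 1 - 1/G (y(G) = -1/G + G/G = -1/G + 1 = 1 - 1/G)
m(12, y(-4))² = (12*(12 + (-1 - 4)/(-4)))² = (12*(12 - ¼*(-5)))² = (12*(12 + 5/4))² = (12*(53/4))² = 159² = 25281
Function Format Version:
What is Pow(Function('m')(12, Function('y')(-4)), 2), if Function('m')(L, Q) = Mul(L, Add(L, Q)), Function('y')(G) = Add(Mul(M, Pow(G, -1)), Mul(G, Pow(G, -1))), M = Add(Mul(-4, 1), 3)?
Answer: 25281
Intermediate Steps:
M = -1 (M = Add(-4, 3) = -1)
Function('y')(G) = Add(1, Mul(-1, Pow(G, -1))) (Function('y')(G) = Add(Mul(-1, Pow(G, -1)), Mul(G, Pow(G, -1))) = Add(Mul(-1, Pow(G, -1)), 1) = Add(1, Mul(-1, Pow(G, -1))))
Pow(Function('m')(12, Function('y')(-4)), 2) = Pow(Mul(12, Add(12, Mul(Pow(-4, -1), Add(-1, -4)))), 2) = Pow(Mul(12, Add(12, Mul(Rational(-1, 4), -5))), 2) = Pow(Mul(12, Add(12, Rational(5, 4))), 2) = Pow(Mul(12, Rational(53, 4)), 2) = Pow(159, 2) = 25281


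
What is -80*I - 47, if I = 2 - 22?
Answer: 1553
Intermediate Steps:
I = -20
-80*I - 47 = -80*(-20) - 47 = 1600 - 47 = 1553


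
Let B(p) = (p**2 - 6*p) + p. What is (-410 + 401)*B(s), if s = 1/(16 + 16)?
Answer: 1431/1024 ≈ 1.3975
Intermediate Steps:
s = 1/32 ≈ 0.031250
B(p) = p**2 - 5*p
(-410 + 401)*B(s) = (-410 + 401)*((-5 + 1/32)/32) = -9*(-159)/(32*32) = -9*(-159/1024) = 1431/1024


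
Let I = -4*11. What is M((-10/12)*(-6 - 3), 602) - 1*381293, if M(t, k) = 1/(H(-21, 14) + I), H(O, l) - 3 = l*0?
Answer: -15633014/41 ≈ -3.8129e+5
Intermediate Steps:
H(O, l) = 3 (H(O, l) = 3 + l*0 = 3 + 0 = 3)
I = -44
M(t, k) = -1/41 (M(t, k) = 1/(3 - 44) = 1/(-41) = -1/41)
M((-10/12)*(-6 - 3), 602) - 1*381293 = -1/41 - 1*381293 = -1/41 - 381293 = -15633014/41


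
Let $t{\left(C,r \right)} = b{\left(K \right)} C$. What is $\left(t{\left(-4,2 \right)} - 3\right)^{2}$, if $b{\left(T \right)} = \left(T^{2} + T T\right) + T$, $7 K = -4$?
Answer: $\frac{26569}{2401} \approx 11.066$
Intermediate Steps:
$K = - \frac{4}{7}$ ($K = \frac{1}{7} \left(-4\right) = - \frac{4}{7} \approx -0.57143$)
$b{\left(T \right)} = T + 2 T^{2}$ ($b{\left(T \right)} = \left(T^{2} + T^{2}\right) + T = 2 T^{2} + T = T + 2 T^{2}$)
$t{\left(C,r \right)} = \frac{4 C}{49}$ ($t{\left(C,r \right)} = - \frac{4 \left(1 + 2 \left(- \frac{4}{7}\right)\right)}{7} C = - \frac{4 \left(1 - \frac{8}{7}\right)}{7} C = \left(- \frac{4}{7}\right) \left(- \frac{1}{7}\right) C = \frac{4 C}{49}$)
$\left(t{\left(-4,2 \right)} - 3\right)^{2} = \left(\frac{4}{49} \left(-4\right) - 3\right)^{2} = \left(- \frac{16}{49} + \left(-21 + 18\right)\right)^{2} = \left(- \frac{16}{49} - 3\right)^{2} = \left(- \frac{163}{49}\right)^{2} = \frac{26569}{2401}$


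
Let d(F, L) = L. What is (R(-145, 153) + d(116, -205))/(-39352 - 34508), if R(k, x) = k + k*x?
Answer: 4507/14772 ≈ 0.30510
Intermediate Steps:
(R(-145, 153) + d(116, -205))/(-39352 - 34508) = (-145*(1 + 153) - 205)/(-39352 - 34508) = (-145*154 - 205)/(-73860) = (-22330 - 205)*(-1/73860) = -22535*(-1/73860) = 4507/14772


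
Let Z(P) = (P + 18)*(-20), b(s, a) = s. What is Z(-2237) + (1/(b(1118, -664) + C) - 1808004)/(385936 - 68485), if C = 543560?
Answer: 7672697813024929/172908575778 ≈ 44374.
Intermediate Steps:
Z(P) = -360 - 20*P (Z(P) = (18 + P)*(-20) = -360 - 20*P)
Z(-2237) + (1/(b(1118, -664) + C) - 1808004)/(385936 - 68485) = (-360 - 20*(-2237)) + (1/(1118 + 543560) - 1808004)/(385936 - 68485) = (-360 + 44740) + (1/544678 - 1808004)/317451 = 44380 + (1/544678 - 1808004)*(1/317451) = 44380 - 984780002711/544678*1/317451 = 44380 - 984780002711/172908575778 = 7672697813024929/172908575778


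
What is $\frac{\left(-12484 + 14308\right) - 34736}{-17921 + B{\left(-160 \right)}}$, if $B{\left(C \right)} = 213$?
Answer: $\frac{8228}{4427} \approx 1.8586$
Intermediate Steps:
$\frac{\left(-12484 + 14308\right) - 34736}{-17921 + B{\left(-160 \right)}} = \frac{\left(-12484 + 14308\right) - 34736}{-17921 + 213} = \frac{1824 - 34736}{-17708} = \left(-32912\right) \left(- \frac{1}{17708}\right) = \frac{8228}{4427}$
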